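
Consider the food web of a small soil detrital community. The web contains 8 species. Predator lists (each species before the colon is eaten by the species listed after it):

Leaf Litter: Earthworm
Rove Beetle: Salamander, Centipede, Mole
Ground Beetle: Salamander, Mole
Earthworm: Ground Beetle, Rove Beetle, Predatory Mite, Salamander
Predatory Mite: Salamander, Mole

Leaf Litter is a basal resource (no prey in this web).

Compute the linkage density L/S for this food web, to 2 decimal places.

L/S = 1.50

There are L = 12 links among S = 8 species.
L/S = 12/8 = 1.5000 ≈ 1.50.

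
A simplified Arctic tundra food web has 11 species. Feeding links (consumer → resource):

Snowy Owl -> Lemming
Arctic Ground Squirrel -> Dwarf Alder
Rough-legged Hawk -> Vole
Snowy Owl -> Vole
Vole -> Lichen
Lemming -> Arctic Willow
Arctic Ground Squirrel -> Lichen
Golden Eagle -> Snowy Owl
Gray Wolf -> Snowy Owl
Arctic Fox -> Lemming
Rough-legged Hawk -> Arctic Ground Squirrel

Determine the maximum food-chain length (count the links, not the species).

One longest chain: Lichen → Vole → Snowy Owl → Gray Wolf.
It has 4 species and 3 links.

3 links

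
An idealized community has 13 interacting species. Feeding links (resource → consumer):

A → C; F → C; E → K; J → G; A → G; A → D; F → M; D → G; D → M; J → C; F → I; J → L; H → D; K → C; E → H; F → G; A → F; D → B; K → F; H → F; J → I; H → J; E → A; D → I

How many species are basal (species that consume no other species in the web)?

Basal species (no prey listed): E.
Count: 1.

1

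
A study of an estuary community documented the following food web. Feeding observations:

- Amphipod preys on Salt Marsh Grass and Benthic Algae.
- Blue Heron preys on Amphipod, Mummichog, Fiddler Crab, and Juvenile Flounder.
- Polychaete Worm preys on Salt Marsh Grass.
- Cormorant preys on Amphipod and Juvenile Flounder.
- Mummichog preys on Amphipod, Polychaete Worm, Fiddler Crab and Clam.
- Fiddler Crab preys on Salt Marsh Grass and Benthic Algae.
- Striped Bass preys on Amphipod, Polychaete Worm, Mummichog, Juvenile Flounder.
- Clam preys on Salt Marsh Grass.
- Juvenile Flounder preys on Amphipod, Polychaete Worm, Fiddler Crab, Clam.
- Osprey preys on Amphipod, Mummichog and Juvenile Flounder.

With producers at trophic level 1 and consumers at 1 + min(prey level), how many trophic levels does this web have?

3

Producers (level 1): Salt Marsh Grass, Benthic Algae.
Following each consumer down to its lowest-level prey: Salt Marsh Grass → Clam → Mummichog (levels 1 through 3).
All prey of Mummichog (Clam 2, Fiddler Crab 2, Polychaete Worm 2, Amphipod 2) are at level 2 or above, so Mummichog is at level 1 + 2 = 3.
Every consumer has at least one prey at level 2 or below, so none exceeds level 3.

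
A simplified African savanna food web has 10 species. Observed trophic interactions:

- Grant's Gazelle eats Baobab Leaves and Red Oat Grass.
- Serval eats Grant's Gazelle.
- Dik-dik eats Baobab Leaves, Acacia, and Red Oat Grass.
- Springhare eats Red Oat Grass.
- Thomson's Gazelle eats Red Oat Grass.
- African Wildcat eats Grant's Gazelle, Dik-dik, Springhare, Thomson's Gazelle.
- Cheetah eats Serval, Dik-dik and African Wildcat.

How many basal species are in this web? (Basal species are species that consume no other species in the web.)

Basal species (no prey listed): Acacia, Red Oat Grass, Baobab Leaves.
Count: 3.

3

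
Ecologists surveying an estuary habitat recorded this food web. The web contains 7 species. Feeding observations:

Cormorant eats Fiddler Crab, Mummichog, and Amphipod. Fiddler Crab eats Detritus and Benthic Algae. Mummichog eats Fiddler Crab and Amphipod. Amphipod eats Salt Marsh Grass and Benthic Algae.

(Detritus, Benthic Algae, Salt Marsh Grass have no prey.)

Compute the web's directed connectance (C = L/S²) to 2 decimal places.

C = 0.18

The web has S = 7 species and L = 9 feeding links.
C = L / S² = 9 / 49 = 0.1837 ≈ 0.18.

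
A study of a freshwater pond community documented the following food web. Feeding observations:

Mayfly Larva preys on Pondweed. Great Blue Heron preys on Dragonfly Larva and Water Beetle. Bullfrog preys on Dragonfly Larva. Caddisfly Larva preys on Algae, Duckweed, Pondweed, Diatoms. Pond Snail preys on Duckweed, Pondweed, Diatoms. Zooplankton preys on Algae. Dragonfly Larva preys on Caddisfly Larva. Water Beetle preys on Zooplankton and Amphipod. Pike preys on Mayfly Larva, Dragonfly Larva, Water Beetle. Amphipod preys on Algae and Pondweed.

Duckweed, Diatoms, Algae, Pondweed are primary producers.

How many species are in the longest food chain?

4 species

One longest chain: Duckweed → Caddisfly Larva → Dragonfly Larva → Great Blue Heron.
It has 4 species and 3 links.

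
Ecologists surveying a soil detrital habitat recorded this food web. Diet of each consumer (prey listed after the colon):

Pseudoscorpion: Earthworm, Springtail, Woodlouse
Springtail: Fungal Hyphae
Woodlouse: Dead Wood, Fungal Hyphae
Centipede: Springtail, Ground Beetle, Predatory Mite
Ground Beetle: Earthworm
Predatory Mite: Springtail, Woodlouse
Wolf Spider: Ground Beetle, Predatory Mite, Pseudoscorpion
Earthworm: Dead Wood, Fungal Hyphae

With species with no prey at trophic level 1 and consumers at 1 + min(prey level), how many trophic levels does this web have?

Basal resources (level 1): Dead Wood, Fungal Hyphae.
Following each consumer down to its lowest-level prey: Dead Wood → Earthworm → Ground Beetle → Wolf Spider (levels 1 through 4).
All prey of Wolf Spider (Ground Beetle 3, Predatory Mite 3, Pseudoscorpion 3) are at level 3 or above, so Wolf Spider is at level 1 + 3 = 4.
Every consumer has at least one prey at level 3 or below, so none exceeds level 4.

4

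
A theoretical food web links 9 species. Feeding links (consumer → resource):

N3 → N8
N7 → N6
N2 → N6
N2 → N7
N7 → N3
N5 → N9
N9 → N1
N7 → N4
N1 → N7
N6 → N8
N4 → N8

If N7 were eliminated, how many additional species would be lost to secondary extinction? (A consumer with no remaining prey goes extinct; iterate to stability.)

3

Remove N7.
Round 1: N1 (all prey gone) → extinct.
Round 2: N9 (all prey gone) → extinct.
Round 3: N5 (all prey gone) → extinct.
No further losses. Total secondary extinctions: 3.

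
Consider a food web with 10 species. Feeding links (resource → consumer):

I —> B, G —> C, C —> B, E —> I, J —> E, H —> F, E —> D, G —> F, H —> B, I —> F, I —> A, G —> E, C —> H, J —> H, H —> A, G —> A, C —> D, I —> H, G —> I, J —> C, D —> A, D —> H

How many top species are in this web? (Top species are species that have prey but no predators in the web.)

3

Top species (has prey, but nothing eats it): B, A, F.
Count: 3.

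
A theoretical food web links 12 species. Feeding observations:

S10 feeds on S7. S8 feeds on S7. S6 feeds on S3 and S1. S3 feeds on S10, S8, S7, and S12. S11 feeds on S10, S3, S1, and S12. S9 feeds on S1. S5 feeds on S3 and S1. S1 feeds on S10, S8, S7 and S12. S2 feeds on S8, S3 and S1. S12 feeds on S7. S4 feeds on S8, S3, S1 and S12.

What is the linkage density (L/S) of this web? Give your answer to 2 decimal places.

L/S = 2.25

There are L = 27 links among S = 12 species.
L/S = 27/12 = 2.2500 ≈ 2.25.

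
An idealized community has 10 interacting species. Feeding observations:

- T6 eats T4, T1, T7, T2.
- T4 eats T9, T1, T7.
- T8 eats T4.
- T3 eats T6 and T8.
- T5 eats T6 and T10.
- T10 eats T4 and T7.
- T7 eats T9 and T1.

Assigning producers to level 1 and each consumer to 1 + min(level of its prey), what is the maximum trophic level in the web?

Producers (level 1): T2, T1, T9.
Following each consumer down to its lowest-level prey: T2 → T6 → T3 (levels 1 through 3).
All prey of T3 (T6 2, T8 3) are at level 2 or above, so T3 is at level 1 + 2 = 3.
Every consumer has at least one prey at level 2 or below, so none exceeds level 3.

3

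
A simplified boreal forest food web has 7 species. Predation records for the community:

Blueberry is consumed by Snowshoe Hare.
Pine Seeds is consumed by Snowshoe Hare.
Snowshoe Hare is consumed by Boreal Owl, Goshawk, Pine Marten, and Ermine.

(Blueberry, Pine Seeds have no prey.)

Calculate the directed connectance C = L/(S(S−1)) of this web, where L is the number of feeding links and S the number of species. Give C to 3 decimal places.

The web has S = 7 species and L = 6 feeding links.
C = L / (S(S−1)) = 6 / 42 = 0.1429 ≈ 0.143.

C = 0.143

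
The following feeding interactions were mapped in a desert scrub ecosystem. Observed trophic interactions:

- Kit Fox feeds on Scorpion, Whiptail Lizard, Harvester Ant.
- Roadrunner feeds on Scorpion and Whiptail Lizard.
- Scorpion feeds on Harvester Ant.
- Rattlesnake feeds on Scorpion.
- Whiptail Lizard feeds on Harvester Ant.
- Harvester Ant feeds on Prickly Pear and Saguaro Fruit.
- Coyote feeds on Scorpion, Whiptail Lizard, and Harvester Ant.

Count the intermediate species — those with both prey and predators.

3

Intermediate species (has both prey and predators): Harvester Ant, Whiptail Lizard, Scorpion.
Count: 3.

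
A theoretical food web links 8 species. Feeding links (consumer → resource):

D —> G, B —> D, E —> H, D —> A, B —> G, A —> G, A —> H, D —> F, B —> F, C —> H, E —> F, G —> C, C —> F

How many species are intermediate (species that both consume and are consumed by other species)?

Intermediate species (has both prey and predators): C, G, A, D.
Count: 4.

4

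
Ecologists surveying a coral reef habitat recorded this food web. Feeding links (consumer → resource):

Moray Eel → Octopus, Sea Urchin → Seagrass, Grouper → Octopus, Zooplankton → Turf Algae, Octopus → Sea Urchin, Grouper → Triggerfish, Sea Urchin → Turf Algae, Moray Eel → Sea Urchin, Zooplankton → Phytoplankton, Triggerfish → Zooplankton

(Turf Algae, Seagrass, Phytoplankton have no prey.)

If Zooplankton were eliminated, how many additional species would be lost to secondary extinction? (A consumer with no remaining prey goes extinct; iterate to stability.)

Remove Zooplankton.
Round 1: Triggerfish (all prey gone) → extinct.
No further losses. Total secondary extinctions: 1.

1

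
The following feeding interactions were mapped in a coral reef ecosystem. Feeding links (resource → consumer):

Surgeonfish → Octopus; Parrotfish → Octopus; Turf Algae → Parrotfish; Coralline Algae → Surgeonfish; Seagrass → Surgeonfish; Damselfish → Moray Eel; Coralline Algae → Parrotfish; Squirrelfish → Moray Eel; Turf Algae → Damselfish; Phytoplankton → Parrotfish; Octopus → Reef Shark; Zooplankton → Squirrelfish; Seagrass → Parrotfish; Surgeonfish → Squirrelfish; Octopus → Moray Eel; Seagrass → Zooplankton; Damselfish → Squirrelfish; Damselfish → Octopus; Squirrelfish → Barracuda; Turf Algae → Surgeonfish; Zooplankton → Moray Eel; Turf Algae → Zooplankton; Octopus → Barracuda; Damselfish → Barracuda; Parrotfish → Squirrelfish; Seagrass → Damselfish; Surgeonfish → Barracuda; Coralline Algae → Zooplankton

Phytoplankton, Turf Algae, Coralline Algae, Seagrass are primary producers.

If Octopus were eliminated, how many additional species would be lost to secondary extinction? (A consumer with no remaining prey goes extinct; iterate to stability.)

1

Remove Octopus.
Round 1: Reef Shark (all prey gone) → extinct.
No further losses. Total secondary extinctions: 1.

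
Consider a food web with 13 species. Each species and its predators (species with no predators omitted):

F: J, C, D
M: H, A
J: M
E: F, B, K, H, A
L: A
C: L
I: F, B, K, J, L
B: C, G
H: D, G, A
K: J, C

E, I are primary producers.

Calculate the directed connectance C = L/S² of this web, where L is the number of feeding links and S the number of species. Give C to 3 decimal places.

The web has S = 13 species and L = 25 feeding links.
C = L / S² = 25 / 169 = 0.1479 ≈ 0.148.

C = 0.148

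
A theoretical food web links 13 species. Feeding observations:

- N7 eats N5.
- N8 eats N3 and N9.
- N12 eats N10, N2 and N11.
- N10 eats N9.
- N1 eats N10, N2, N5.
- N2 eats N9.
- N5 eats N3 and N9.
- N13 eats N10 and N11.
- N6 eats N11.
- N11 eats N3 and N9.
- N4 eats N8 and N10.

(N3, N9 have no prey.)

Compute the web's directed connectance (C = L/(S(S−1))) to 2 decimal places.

The web has S = 13 species and L = 20 feeding links.
C = L / (S(S−1)) = 20 / 156 = 0.1282 ≈ 0.13.

C = 0.13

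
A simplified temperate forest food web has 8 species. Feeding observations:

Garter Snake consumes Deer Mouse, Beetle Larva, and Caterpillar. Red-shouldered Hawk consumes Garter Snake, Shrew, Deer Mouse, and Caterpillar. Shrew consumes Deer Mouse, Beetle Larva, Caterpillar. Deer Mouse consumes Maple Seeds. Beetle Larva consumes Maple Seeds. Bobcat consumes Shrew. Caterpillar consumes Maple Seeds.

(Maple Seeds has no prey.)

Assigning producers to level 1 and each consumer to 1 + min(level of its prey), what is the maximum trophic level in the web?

4

Producers (level 1): Maple Seeds.
Following each consumer down to its lowest-level prey: Maple Seeds → Caterpillar → Shrew → Bobcat (levels 1 through 4).
All prey of Bobcat (Shrew 3) are at level 3 or above, so Bobcat is at level 1 + 3 = 4.
Every consumer has at least one prey at level 3 or below, so none exceeds level 4.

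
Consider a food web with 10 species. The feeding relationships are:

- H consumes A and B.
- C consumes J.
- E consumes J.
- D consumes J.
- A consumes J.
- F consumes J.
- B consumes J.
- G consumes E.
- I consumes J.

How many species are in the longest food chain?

One longest chain: J → A → H.
It has 3 species and 2 links.

3 species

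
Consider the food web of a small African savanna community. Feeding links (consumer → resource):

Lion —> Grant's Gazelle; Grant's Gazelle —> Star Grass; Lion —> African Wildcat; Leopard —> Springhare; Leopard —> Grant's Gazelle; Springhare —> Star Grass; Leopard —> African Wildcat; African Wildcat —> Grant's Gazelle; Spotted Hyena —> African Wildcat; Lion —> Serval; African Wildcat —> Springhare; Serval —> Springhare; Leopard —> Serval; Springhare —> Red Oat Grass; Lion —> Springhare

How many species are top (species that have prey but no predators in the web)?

Top species (has prey, but nothing eats it): Lion, Spotted Hyena, Leopard.
Count: 3.

3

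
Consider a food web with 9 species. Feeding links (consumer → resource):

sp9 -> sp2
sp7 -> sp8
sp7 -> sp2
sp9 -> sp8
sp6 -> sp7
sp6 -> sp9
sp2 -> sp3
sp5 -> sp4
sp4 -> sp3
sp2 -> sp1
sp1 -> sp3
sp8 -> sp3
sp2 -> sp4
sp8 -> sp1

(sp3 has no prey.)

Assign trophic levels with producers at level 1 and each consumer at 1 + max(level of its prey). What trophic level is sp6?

sp3 is a producer → level 1.
sp1 eats sp3 → level 2.
sp8 eats sp1 (level 2); other prey at levels: sp3 1 → level 3.
sp7 eats sp8 (level 3); other prey at levels: sp2 3 → level 4.
sp6 eats sp7 (level 4); other prey at levels: sp9 4 → level 5.

Trophic level 5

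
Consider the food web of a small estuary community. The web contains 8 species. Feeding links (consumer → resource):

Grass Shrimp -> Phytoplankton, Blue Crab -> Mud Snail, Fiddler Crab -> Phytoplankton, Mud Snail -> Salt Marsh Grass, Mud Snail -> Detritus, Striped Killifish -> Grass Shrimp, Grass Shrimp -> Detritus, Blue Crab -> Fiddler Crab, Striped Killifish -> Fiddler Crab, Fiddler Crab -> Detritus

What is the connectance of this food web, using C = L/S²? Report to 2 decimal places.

C = 0.16

The web has S = 8 species and L = 10 feeding links.
C = L / S² = 10 / 64 = 0.1562 ≈ 0.16.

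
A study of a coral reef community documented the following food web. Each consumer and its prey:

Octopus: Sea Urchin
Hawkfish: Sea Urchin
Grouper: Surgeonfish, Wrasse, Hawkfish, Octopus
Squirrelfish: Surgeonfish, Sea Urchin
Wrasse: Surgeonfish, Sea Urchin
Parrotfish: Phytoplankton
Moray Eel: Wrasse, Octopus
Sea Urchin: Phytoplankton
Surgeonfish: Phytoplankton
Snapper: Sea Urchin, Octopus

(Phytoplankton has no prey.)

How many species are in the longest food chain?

One longest chain: Phytoplankton → Sea Urchin → Octopus → Snapper.
It has 4 species and 3 links.

4 species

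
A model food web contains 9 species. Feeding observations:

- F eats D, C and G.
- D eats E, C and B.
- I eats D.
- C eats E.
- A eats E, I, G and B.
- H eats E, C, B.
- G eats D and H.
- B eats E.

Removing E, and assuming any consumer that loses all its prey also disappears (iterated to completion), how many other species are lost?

8

Remove E.
Round 1: C (all prey gone), B (all prey gone) → extinct.
Round 2: H (all prey gone), D (all prey gone) → extinct.
Round 3: I (all prey gone), G (all prey gone) → extinct.
Round 4: F (all prey gone), A (all prey gone) → extinct.
No further losses. Total secondary extinctions: 8.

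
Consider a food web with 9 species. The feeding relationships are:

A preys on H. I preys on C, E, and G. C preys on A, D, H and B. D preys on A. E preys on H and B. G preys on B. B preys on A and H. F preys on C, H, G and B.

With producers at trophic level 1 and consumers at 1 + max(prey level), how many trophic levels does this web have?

Producers (level 1): H.
H → A → B → C → I gives I level 5.
No species has a prey at level 5, so no species reaches level 6.

5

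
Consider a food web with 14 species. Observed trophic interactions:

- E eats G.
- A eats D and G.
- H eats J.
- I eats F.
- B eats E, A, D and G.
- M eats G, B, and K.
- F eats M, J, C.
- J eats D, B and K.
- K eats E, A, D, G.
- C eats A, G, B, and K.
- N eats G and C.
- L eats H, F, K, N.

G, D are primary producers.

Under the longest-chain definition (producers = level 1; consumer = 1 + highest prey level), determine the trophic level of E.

G is a producer → level 1.
E eats G → level 2.

Trophic level 2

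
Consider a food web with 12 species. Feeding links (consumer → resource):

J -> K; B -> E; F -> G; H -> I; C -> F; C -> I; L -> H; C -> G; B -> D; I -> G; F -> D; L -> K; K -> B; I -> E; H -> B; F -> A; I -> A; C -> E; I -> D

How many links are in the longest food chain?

One longest chain: E → B → K → L.
It has 4 species and 3 links.

3 links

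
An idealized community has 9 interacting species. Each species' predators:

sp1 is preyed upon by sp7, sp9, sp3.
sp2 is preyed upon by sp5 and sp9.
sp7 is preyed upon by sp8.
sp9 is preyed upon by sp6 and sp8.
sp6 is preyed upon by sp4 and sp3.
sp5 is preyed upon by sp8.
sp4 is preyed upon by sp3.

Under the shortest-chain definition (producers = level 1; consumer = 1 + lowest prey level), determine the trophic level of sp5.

Trophic level 2

sp2 is a producer → level 1.
sp5 eats sp2 → level 2.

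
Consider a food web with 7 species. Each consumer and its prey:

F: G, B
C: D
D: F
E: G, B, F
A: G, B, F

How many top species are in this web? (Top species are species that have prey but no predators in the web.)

3

Top species (has prey, but nothing eats it): A, E, C.
Count: 3.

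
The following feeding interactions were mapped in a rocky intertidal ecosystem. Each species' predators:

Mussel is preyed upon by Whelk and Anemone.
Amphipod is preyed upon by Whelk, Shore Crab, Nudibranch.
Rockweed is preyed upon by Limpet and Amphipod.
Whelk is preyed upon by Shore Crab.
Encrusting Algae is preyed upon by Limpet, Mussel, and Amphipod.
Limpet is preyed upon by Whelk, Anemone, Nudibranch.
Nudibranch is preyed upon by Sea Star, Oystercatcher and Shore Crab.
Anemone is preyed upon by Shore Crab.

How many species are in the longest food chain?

4 species

One longest chain: Rockweed → Limpet → Nudibranch → Sea Star.
It has 4 species and 3 links.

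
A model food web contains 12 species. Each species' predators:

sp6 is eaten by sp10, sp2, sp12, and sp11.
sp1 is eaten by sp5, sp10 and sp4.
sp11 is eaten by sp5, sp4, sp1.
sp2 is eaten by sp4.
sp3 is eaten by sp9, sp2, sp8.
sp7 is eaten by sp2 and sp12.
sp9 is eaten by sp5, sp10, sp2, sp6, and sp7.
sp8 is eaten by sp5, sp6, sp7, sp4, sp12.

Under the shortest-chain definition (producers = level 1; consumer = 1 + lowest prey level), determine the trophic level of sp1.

Trophic level 5

sp3 is a producer → level 1.
sp9 eats sp3 → level 2.
sp6 eats sp9 → level 3.
sp11 eats sp6 → level 4.
sp1 eats sp11 → level 5.
No prey of sp1 is below level 4, so 5 is the minimum.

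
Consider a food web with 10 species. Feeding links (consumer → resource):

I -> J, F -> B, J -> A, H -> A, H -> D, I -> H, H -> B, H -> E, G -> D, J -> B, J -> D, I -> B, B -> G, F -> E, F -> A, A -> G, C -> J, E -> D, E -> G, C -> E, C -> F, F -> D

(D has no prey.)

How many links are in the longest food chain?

4 links

One longest chain: D → G → A → J → C.
It has 5 species and 4 links.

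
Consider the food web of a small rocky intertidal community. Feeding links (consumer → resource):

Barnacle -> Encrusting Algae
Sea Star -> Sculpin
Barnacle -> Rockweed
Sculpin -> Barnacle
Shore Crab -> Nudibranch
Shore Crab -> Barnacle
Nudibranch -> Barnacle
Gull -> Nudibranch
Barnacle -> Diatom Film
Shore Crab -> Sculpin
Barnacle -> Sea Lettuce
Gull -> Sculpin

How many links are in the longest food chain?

3 links

One longest chain: Sea Lettuce → Barnacle → Sculpin → Gull.
It has 4 species and 3 links.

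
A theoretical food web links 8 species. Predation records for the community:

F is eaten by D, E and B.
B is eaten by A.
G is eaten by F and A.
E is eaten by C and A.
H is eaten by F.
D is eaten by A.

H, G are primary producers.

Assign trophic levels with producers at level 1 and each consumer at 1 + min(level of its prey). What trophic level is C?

H is a producer → level 1.
F eats H → level 2.
E eats F → level 3.
C eats E → level 4.
No prey of C is below level 3, so 4 is the minimum.

Trophic level 4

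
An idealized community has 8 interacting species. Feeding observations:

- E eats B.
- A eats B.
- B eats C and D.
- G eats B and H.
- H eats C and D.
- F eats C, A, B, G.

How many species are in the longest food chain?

4 species

One longest chain: C → B → A → F.
It has 4 species and 3 links.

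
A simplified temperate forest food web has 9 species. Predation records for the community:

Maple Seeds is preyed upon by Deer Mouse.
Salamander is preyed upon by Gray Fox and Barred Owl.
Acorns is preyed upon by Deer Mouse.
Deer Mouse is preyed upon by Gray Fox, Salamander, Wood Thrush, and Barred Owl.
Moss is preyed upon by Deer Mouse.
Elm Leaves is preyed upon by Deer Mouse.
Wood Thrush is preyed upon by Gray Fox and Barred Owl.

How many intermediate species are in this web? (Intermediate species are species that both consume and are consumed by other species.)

Intermediate species (has both prey and predators): Deer Mouse, Salamander, Wood Thrush.
Count: 3.

3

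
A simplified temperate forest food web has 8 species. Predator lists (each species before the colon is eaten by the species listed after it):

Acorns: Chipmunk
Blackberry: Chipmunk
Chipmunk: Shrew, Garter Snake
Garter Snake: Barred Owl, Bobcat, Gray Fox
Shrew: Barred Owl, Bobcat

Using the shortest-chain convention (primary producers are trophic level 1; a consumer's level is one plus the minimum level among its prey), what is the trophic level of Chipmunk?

Trophic level 2

Blackberry is a producer → level 1.
Chipmunk eats Blackberry → level 2.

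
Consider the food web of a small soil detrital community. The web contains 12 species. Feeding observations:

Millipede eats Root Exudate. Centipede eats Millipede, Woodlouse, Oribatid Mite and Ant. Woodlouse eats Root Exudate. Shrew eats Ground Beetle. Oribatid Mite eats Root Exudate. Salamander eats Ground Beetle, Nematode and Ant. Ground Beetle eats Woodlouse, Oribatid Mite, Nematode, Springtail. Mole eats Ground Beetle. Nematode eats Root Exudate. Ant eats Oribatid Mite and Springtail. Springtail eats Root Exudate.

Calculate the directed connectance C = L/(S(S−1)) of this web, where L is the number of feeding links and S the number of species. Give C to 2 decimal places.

The web has S = 12 species and L = 20 feeding links.
C = L / (S(S−1)) = 20 / 132 = 0.1515 ≈ 0.15.

C = 0.15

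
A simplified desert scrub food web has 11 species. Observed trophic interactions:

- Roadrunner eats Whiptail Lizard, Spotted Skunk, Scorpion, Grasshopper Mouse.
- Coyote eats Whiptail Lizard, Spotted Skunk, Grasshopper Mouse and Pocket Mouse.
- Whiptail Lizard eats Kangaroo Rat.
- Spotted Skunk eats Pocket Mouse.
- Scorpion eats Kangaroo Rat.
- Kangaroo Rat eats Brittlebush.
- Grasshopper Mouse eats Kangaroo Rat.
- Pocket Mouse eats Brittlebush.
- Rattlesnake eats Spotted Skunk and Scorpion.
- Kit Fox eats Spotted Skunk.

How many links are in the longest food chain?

One longest chain: Brittlebush → Pocket Mouse → Spotted Skunk → Coyote.
It has 4 species and 3 links.

3 links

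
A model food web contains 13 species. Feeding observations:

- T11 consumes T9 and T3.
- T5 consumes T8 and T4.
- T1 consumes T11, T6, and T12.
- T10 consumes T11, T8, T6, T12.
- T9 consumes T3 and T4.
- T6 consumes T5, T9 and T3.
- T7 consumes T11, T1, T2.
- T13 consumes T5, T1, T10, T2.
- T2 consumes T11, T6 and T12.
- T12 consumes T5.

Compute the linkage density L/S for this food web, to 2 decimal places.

L/S = 2.08

There are L = 27 links among S = 13 species.
L/S = 27/13 = 2.0769 ≈ 2.08.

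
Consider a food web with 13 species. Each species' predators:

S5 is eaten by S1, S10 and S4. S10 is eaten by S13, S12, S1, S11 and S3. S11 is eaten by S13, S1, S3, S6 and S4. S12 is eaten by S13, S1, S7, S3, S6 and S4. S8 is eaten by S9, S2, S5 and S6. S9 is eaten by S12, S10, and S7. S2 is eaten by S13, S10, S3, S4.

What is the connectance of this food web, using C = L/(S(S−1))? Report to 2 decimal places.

C = 0.19

The web has S = 13 species and L = 30 feeding links.
C = L / (S(S−1)) = 30 / 156 = 0.1923 ≈ 0.19.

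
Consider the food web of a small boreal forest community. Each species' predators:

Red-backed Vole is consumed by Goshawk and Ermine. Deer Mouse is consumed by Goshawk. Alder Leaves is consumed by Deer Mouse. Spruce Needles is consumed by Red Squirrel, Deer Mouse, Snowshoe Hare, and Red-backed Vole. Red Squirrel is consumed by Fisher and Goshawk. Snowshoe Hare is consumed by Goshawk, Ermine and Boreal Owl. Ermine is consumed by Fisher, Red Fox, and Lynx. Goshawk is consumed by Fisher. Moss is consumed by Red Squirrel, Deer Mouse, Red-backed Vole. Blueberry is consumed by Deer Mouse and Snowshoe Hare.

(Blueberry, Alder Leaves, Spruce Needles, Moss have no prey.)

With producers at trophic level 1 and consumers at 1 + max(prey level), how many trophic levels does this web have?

4

Producers (level 1): Blueberry, Alder Leaves, Spruce Needles, Moss.
Blueberry → Snowshoe Hare → Ermine → Red Fox gives Red Fox level 4.
No species has a prey at level 4, so no species reaches level 5.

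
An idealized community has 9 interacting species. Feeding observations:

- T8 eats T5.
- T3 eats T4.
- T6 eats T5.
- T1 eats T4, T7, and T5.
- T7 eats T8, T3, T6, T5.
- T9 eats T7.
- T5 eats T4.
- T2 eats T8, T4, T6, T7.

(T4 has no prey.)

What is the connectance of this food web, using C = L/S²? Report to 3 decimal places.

The web has S = 9 species and L = 16 feeding links.
C = L / S² = 16 / 81 = 0.1975 ≈ 0.198.

C = 0.198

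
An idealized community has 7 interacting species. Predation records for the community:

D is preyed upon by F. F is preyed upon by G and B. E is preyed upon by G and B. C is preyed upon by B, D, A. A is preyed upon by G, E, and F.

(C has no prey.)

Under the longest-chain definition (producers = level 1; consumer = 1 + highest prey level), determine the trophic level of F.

Trophic level 3

C is a producer → level 1.
D eats C → level 2.
F eats D (level 2); other prey at levels: A 2 → level 3.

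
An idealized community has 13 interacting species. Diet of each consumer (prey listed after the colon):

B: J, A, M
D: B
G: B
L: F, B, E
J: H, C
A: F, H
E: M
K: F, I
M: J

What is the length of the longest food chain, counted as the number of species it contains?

5 species

One longest chain: H → J → M → B → D.
It has 5 species and 4 links.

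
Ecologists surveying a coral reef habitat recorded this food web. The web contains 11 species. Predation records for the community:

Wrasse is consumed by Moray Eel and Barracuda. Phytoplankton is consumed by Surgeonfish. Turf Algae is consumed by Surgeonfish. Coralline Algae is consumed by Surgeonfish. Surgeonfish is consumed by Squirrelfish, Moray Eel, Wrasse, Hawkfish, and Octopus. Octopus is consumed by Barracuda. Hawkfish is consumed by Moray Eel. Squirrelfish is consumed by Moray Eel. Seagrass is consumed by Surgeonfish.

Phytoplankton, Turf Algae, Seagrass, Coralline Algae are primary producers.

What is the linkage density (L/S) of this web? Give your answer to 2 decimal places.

There are L = 14 links among S = 11 species.
L/S = 14/11 = 1.2727 ≈ 1.27.

L/S = 1.27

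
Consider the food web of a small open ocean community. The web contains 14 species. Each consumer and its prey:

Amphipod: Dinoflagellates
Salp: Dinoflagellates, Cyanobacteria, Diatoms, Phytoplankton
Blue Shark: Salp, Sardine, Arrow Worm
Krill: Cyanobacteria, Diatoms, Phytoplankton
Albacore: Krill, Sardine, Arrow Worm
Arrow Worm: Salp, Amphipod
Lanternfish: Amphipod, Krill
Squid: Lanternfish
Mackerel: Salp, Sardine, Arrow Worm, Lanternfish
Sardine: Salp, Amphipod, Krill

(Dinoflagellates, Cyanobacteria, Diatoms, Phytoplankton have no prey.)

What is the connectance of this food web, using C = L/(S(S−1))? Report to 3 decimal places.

The web has S = 14 species and L = 26 feeding links.
C = L / (S(S−1)) = 26 / 182 = 0.1429 ≈ 0.143.

C = 0.143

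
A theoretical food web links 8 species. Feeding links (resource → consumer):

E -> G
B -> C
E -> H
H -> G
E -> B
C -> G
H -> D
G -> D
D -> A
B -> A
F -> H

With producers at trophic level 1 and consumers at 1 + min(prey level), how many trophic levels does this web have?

Producers (level 1): E, F.
Following each consumer down to its lowest-level prey: E → B → A (levels 1 through 3).
All prey of A (B 2, D 3) are at level 2 or above, so A is at level 1 + 2 = 3.
Every consumer has at least one prey at level 2 or below, so none exceeds level 3.

3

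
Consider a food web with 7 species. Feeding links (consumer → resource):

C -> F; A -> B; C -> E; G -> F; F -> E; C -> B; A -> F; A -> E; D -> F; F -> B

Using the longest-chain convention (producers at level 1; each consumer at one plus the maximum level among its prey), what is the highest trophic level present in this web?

3

Producers (level 1): E, B.
E → F → G gives G level 3.
No species has a prey at level 3, so no species reaches level 4.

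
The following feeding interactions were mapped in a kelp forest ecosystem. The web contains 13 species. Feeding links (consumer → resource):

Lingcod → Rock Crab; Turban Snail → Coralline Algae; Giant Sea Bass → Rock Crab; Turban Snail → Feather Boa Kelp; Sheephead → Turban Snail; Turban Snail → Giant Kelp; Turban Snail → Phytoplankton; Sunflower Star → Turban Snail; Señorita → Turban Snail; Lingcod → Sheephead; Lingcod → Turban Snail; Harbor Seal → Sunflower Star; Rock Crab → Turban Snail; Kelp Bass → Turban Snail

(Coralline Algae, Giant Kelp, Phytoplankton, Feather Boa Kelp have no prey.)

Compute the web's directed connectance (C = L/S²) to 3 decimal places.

The web has S = 13 species and L = 14 feeding links.
C = L / S² = 14 / 169 = 0.0828 ≈ 0.083.

C = 0.083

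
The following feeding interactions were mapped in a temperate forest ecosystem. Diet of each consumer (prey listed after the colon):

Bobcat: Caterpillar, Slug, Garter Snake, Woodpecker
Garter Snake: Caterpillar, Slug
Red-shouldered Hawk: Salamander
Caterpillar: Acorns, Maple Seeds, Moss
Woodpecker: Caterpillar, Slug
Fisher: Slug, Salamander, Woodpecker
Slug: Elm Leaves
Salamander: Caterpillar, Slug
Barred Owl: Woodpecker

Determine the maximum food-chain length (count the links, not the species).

One longest chain: Acorns → Caterpillar → Woodpecker → Bobcat.
It has 4 species and 3 links.

3 links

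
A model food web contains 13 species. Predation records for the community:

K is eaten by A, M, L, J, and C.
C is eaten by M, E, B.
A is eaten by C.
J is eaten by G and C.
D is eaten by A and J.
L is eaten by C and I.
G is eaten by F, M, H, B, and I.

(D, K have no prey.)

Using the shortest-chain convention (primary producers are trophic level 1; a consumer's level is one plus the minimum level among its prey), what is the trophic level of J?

D is a producer → level 1.
J eats D → level 2.

Trophic level 2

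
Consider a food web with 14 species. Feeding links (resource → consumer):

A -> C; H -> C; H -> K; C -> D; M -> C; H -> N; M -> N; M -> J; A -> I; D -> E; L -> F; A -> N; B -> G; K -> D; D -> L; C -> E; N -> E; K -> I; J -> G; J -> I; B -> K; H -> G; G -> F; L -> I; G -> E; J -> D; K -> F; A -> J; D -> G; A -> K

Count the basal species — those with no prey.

4

Basal species (no prey listed): A, H, M, B.
Count: 4.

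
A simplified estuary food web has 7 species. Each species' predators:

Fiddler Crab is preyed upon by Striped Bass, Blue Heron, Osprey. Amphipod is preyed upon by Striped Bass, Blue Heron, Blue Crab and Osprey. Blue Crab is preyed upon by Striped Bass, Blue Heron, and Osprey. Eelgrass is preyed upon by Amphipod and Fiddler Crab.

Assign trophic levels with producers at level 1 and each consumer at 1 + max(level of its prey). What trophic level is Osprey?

Eelgrass is a producer → level 1.
Amphipod eats Eelgrass → level 2.
Blue Crab eats Amphipod → level 3.
Osprey eats Blue Crab (level 3); other prey at levels: Amphipod 2, Fiddler Crab 2 → level 4.

Trophic level 4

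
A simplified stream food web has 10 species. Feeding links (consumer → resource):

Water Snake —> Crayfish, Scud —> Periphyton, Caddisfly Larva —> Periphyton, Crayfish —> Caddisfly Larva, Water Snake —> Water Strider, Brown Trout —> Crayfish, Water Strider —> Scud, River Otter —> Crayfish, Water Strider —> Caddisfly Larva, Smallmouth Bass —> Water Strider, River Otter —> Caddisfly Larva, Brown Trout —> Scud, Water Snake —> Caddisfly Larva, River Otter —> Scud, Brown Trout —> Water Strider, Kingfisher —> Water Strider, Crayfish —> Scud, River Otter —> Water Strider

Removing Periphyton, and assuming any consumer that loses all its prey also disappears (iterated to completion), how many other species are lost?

Remove Periphyton.
Round 1: Caddisfly Larva (all prey gone), Scud (all prey gone) → extinct.
Round 2: Water Strider (all prey gone), Crayfish (all prey gone) → extinct.
Round 3: Smallmouth Bass (all prey gone), Water Snake (all prey gone), River Otter (all prey gone), Brown Trout (all prey gone), Kingfisher (all prey gone) → extinct.
No further losses. Total secondary extinctions: 9.

9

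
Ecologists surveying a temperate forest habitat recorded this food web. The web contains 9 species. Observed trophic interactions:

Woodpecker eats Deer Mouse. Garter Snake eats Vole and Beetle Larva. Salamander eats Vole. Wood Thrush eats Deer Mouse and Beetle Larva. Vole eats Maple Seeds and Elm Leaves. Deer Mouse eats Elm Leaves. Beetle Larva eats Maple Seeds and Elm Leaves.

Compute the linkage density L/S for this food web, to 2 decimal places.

There are L = 11 links among S = 9 species.
L/S = 11/9 = 1.2222 ≈ 1.22.

L/S = 1.22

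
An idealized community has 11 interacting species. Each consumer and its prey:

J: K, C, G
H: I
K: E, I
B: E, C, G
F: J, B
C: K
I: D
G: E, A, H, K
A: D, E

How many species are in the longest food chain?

One longest chain: D → I → K → C → J → F.
It has 6 species and 5 links.

6 species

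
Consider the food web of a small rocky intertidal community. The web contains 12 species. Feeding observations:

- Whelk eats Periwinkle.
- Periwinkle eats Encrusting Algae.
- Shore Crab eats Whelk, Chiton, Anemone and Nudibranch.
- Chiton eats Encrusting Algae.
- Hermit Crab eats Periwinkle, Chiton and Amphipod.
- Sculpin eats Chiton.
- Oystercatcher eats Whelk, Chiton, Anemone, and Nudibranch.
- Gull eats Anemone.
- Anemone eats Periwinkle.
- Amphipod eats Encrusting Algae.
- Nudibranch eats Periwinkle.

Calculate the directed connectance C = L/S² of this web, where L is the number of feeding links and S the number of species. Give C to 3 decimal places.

The web has S = 12 species and L = 19 feeding links.
C = L / S² = 19 / 144 = 0.1319 ≈ 0.132.

C = 0.132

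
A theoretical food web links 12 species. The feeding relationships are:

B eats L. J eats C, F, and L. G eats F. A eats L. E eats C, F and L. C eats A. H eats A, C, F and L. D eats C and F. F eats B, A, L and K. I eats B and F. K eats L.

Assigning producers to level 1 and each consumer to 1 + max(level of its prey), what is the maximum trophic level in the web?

4

Producers (level 1): L.
L → A → C → J gives J level 4.
No species has a prey at level 4, so no species reaches level 5.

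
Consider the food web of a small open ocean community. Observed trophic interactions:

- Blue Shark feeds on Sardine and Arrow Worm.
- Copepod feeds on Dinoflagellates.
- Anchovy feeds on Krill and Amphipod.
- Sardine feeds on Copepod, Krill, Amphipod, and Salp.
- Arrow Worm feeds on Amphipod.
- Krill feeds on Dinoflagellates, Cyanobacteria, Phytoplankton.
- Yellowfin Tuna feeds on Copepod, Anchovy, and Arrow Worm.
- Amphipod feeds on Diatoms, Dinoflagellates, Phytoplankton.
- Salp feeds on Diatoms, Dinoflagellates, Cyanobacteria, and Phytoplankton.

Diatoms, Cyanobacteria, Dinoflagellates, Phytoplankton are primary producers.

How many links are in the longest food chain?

3 links

One longest chain: Dinoflagellates → Copepod → Sardine → Blue Shark.
It has 4 species and 3 links.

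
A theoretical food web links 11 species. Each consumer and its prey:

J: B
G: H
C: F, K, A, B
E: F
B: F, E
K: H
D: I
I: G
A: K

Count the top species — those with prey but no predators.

Top species (has prey, but nothing eats it): C, D, J.
Count: 3.

3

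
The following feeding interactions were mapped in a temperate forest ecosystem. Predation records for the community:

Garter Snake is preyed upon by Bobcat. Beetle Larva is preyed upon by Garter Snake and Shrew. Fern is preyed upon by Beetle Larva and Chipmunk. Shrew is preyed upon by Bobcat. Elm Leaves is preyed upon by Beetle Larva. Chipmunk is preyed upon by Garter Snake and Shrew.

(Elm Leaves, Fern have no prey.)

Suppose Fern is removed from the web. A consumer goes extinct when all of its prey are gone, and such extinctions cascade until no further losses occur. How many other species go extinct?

Remove Fern.
Round 1: Chipmunk (all prey gone) → extinct.
No further losses. Total secondary extinctions: 1.

1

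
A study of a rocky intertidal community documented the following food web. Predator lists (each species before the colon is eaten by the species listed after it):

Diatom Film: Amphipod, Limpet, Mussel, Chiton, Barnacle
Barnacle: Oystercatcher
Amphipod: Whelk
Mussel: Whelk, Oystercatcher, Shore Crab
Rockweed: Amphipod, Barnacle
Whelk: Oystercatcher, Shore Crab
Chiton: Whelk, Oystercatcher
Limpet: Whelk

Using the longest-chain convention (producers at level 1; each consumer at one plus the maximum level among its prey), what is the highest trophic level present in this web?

Producers (level 1): Rockweed, Diatom Film.
Rockweed → Amphipod → Whelk → Oystercatcher gives Oystercatcher level 4.
No species has a prey at level 4, so no species reaches level 5.

4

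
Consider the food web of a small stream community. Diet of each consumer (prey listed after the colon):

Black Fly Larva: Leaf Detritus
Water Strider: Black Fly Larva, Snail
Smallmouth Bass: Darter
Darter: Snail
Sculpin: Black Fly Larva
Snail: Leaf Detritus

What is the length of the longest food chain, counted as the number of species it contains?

One longest chain: Leaf Detritus → Snail → Darter → Smallmouth Bass.
It has 4 species and 3 links.

4 species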